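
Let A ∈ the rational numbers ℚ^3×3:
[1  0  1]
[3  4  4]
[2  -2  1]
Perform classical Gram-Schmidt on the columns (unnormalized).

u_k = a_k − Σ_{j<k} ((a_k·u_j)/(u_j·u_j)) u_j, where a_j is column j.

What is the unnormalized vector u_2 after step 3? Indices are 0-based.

u_2 = (7/54, -1/54, -1/27)

Step 1: u_0 = a_0 = (1, 3, 2).
Step 2: u_1 = a_1 − (4/7)·u_0 = (-4/7, 16/7, -22/7).
Step 3: u_2 = a_2 − (15/14)·u_0 − (19/54)·u_1 = (7/54, -1/54, -1/27).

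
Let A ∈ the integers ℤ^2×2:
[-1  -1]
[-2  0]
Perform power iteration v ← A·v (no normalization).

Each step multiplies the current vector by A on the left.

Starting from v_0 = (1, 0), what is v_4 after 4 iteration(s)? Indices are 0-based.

v_4 = (11, 10)

v_0 = (1, 0).
v_1 = A·v_0 = (-1, -2).
v_2 = A·v_1 = (3, 2).
v_3 = A·v_2 = (-5, -6).
v_4 = A·v_3 = (11, 10).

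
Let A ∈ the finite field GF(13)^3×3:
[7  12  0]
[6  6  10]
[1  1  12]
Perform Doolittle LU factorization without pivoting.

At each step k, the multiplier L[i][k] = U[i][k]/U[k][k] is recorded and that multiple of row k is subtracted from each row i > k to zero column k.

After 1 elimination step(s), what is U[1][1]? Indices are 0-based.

Step 1: pivot at (0,0) is 7.
  row1 ← row1 − (12)·row0  ⇒  L[1][0]=12, U row1=(0, 5, 10)
  row2 ← row2 − (2)·row0  ⇒  L[2][0]=2, U row2=(0, 3, 12)

U[1][1] = 5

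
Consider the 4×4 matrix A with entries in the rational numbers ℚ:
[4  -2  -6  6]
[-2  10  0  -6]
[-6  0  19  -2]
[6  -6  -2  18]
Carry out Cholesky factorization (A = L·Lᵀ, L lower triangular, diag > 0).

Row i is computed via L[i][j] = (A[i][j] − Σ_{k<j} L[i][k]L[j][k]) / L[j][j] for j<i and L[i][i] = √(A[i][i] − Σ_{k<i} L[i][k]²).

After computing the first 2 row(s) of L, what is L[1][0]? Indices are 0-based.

Step 1: L[0][0] = √(4) = 2.
  L[1][0] = (-2) / L[0][0] = -1.
Step 2: L[1][1] = √(9) = 3.

L[1][0] = -1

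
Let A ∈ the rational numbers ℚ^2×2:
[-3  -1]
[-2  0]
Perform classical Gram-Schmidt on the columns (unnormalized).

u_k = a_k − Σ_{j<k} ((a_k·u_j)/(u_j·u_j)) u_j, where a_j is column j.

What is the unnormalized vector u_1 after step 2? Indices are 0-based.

Step 1: u_0 = a_0 = (-3, -2).
Step 2: u_1 = a_1 − (3/13)·u_0 = (-4/13, 6/13).

u_1 = (-4/13, 6/13)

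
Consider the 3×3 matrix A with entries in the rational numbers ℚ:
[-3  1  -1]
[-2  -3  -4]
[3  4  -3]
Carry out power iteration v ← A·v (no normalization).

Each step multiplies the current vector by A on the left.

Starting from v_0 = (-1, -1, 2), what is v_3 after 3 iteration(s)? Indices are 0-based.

v_3 = (4, -311, 193)

v_0 = (-1, -1, 2).
v_1 = A·v_0 = (0, -3, -13).
v_2 = A·v_1 = (10, 61, 27).
v_3 = A·v_2 = (4, -311, 193).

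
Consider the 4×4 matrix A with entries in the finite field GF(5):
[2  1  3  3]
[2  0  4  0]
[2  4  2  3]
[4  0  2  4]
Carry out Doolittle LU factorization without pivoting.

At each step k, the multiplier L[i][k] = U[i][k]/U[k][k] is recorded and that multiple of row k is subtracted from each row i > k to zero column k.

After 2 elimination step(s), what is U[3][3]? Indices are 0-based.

U[3][3] = 4

[col 0] pivot 2
  R1 -= 1*R0 → (0, 4, 1, 2)  (L[1][0] := 1)
  R2 -= 1*R0 → (0, 3, 4, 0)  (L[2][0] := 1)
  R3 -= 2*R0 → (0, 3, 1, 3)  (L[3][0] := 2)
[col 1] pivot 4
  R2 -= 2*R1 → (0, 0, 2, 1)  (L[2][1] := 2)
  R3 -= 2*R1 → (0, 0, 4, 4)  (L[3][1] := 2)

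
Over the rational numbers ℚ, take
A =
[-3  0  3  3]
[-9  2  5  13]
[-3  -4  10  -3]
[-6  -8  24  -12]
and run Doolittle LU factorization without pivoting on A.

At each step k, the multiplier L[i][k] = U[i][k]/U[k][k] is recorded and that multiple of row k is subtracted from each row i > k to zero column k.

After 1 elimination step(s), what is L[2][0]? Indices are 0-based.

k=0: U[0][0]=-3
  eliminate (1,0): mult=3, new row 1: (0, 2, -4, 4); set L[1][0]=3
  eliminate (2,0): mult=1, new row 2: (0, -4, 7, -6); set L[2][0]=1
  eliminate (3,0): mult=2, new row 3: (0, -8, 18, -18); set L[3][0]=2

L[2][0] = 1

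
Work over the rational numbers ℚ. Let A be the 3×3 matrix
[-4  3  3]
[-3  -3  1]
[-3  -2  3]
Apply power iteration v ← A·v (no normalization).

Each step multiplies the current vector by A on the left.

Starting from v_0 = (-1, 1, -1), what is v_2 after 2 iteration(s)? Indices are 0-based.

v_2 = (-25, -11, -16)

v_0 = (-1, 1, -1).
v_1 = A·v_0 = (4, -1, -2).
v_2 = A·v_1 = (-25, -11, -16).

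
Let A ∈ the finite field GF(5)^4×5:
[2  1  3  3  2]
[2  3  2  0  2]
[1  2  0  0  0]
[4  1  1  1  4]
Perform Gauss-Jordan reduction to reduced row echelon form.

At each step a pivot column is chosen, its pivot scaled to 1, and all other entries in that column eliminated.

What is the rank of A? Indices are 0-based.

rank = 4

[1] R0 /= 2  ⇒  (1, 3, 4, 4, 1)
     R1 -= 2·R0  ⇒  (0, 2, 4, 2, 0)
     R2 -= 1·R0  ⇒  (0, 4, 1, 1, 4)
     R3 -= 4·R0  ⇒  (0, 4, 0, 0, 0)
[2] R1 /= 2  ⇒  (0, 1, 2, 1, 0)
     R0 -= 3·R1  ⇒  (1, 0, 3, 1, 1)
     R2 -= 4·R1  ⇒  (0, 0, 3, 2, 4)
     R3 -= 4·R1  ⇒  (0, 0, 2, 1, 0)
[3] R2 /= 3  ⇒  (0, 0, 1, 4, 3)
     R0 -= 3·R2  ⇒  (1, 0, 0, 4, 2)
     R1 -= 2·R2  ⇒  (0, 1, 0, 3, 4)
     R3 -= 2·R2  ⇒  (0, 0, 0, 3, 4)
[4] R3 /= 3  ⇒  (0, 0, 0, 1, 3)
     R0 -= 4·R3  ⇒  (1, 0, 0, 0, 0)
     R1 -= 3·R3  ⇒  (0, 1, 0, 0, 0)
     R2 -= 4·R3  ⇒  (0, 0, 1, 0, 1)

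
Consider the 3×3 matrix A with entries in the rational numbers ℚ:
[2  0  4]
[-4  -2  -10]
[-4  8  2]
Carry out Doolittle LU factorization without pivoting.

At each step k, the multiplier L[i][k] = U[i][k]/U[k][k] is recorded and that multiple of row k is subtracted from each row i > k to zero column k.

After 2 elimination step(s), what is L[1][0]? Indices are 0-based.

L[1][0] = -2

[col 0] pivot 2
  R1 -= -2*R0 → (0, -2, -2)  (L[1][0] := -2)
  R2 -= -2*R0 → (0, 8, 10)  (L[2][0] := -2)
[col 1] pivot -2
  R2 -= -4*R1 → (0, 0, 2)  (L[2][1] := -4)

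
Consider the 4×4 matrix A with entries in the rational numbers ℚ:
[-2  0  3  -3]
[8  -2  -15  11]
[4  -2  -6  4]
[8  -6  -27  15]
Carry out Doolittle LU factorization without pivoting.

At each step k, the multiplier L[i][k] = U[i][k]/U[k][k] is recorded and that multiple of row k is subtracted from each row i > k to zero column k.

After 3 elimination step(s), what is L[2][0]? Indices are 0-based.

Step 1: pivot at (0,0) is -2.
  row1 ← row1 − (-4)·row0  ⇒  L[1][0]=-4, U row1=(0, -2, -3, -1)
  row2 ← row2 − (-2)·row0  ⇒  L[2][0]=-2, U row2=(0, -2, 0, -2)
  row3 ← row3 − (-4)·row0  ⇒  L[3][0]=-4, U row3=(0, -6, -15, 3)
Step 2: pivot at (1,1) is -2.
  row2 ← row2 − (1)·row1  ⇒  L[2][1]=1, U row2=(0, 0, 3, -1)
  row3 ← row3 − (3)·row1  ⇒  L[3][1]=3, U row3=(0, 0, -6, 6)
Step 3: pivot at (2,2) is 3.
  row3 ← row3 − (-2)·row2  ⇒  L[3][2]=-2, U row3=(0, 0, 0, 4)

L[2][0] = -2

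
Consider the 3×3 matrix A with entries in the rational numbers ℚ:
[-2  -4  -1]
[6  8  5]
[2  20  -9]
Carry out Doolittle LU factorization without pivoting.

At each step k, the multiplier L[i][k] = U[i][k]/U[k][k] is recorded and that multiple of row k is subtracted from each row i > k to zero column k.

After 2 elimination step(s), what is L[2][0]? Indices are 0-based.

[col 0] pivot -2
  R1 -= -3*R0 → (0, -4, 2)  (L[1][0] := -3)
  R2 -= -1*R0 → (0, 16, -10)  (L[2][0] := -1)
[col 1] pivot -4
  R2 -= -4*R1 → (0, 0, -2)  (L[2][1] := -4)

L[2][0] = -1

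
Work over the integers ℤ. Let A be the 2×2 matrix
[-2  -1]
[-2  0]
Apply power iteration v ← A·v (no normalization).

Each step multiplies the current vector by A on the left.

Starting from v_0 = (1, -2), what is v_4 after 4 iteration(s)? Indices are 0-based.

v_4 = (12, 8)

v_0 = (1, -2).
v_1 = A·v_0 = (0, -2).
v_2 = A·v_1 = (2, 0).
v_3 = A·v_2 = (-4, -4).
v_4 = A·v_3 = (12, 8).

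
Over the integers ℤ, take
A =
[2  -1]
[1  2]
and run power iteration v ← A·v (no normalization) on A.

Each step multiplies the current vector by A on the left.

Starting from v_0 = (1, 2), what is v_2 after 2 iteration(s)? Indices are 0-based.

v_0 = (1, 2).
v_1 = A·v_0 = (0, 5).
v_2 = A·v_1 = (-5, 10).

v_2 = (-5, 10)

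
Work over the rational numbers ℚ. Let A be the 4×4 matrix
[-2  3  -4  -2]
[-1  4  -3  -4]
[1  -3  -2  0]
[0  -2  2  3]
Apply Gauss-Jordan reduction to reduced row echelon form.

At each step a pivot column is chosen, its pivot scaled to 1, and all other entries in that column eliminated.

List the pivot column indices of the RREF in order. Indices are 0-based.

pivot columns: 0, 1, 2, 3

pivot(0,0)=-2: scale R0 → (1, -3/2, 2, 1)
  clear (1,0): R1 −= (-1)R0 → (0, 5/2, -1, -3)
  clear (2,0): R2 −= (1)R0 → (0, -3/2, -4, -1)
pivot(1,1)=5/2: scale R1 → (0, 1, -2/5, -6/5)
  clear (0,1): R0 −= (-3/2)R1 → (1, 0, 7/5, -4/5)
  clear (2,1): R2 −= (-3/2)R1 → (0, 0, -23/5, -14/5)
  clear (3,1): R3 −= (-2)R1 → (0, 0, 6/5, 3/5)
pivot(2,2)=-23/5: scale R2 → (0, 0, 1, 14/23)
  clear (0,2): R0 −= (7/5)R2 → (1, 0, 0, -38/23)
  clear (1,2): R1 −= (-2/5)R2 → (0, 1, 0, -22/23)
  clear (3,2): R3 −= (6/5)R2 → (0, 0, 0, -3/23)
pivot(3,3)=-3/23: scale R3 → (0, 0, 0, 1)
  clear (0,3): R0 −= (-38/23)R3 → (1, 0, 0, 0)
  clear (1,3): R1 −= (-22/23)R3 → (0, 1, 0, 0)
  clear (2,3): R2 −= (14/23)R3 → (0, 0, 1, 0)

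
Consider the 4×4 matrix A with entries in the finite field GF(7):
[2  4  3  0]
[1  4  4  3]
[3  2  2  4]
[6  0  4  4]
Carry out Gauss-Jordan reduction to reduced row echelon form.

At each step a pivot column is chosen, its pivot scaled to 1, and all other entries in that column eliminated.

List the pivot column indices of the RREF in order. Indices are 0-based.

pivot columns: 0, 1, 2, 3

pivot(0,0)=2: scale R0 → (1, 2, 5, 0)
  clear (1,0): R1 −= (1)R0 → (0, 2, 6, 3)
  clear (2,0): R2 −= (3)R0 → (0, 3, 1, 4)
  clear (3,0): R3 −= (6)R0 → (0, 2, 2, 4)
pivot(1,1)=2: scale R1 → (0, 1, 3, 5)
  clear (0,1): R0 −= (2)R1 → (1, 0, 6, 4)
  clear (2,1): R2 −= (3)R1 → (0, 0, 6, 3)
  clear (3,1): R3 −= (2)R1 → (0, 0, 3, 1)
pivot(2,2)=6: scale R2 → (0, 0, 1, 4)
  clear (0,2): R0 −= (6)R2 → (1, 0, 0, 1)
  clear (1,2): R1 −= (3)R2 → (0, 1, 0, 0)
  clear (3,2): R3 −= (3)R2 → (0, 0, 0, 3)
pivot(3,3)=3: scale R3 → (0, 0, 0, 1)
  clear (0,3): R0 −= (1)R3 → (1, 0, 0, 0)
  clear (2,3): R2 −= (4)R3 → (0, 0, 1, 0)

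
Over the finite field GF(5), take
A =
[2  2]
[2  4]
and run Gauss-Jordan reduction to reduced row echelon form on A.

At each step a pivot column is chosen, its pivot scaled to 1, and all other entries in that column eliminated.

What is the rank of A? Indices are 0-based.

step 1: normalize row 0 (÷2) = (1, 1)
  row 1: subtract 2×row0 = (0, 2)
step 2: normalize row 1 (÷2) = (0, 1)
  row 0: subtract 1×row1 = (1, 0)

rank = 2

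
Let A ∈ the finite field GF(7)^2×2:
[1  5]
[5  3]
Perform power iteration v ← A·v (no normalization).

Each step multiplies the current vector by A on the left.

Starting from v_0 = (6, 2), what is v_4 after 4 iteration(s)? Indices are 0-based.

v_0 = (6, 2).
v_1 = A·v_0 = (2, 1).
v_2 = A·v_1 = (0, 6).
v_3 = A·v_2 = (2, 4).
v_4 = A·v_3 = (1, 1).

v_4 = (1, 1)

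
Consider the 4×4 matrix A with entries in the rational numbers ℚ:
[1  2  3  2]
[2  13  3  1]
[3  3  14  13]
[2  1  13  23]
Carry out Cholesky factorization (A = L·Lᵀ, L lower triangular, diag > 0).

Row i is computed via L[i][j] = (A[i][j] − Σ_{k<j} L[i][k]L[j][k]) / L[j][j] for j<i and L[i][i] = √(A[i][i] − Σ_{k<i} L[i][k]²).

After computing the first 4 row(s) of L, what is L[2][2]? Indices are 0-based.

L[2][2] = 2

Step 1: L[0][0] = √(1) = 1.
  L[1][0] = (2) / L[0][0] = 2.
Step 2: L[1][1] = √(9) = 3.
  L[2][0] = (3) / L[0][0] = 3.
  L[2][1] = (-3) / L[1][1] = -1.
Step 3: L[2][2] = √(4) = 2.
  L[3][0] = (2) / L[0][0] = 2.
  L[3][1] = (-3) / L[1][1] = -1.
  L[3][2] = (6) / L[2][2] = 3.
Step 4: L[3][3] = √(9) = 3.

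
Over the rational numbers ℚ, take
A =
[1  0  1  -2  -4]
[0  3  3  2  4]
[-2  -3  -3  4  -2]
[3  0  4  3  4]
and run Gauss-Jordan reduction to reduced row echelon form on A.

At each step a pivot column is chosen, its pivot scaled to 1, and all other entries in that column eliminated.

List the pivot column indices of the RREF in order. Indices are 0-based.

pivot columns: 0, 1, 2, 3

step 1: normalize row 0 (÷1) = (1, 0, 1, -2, -4)
  row 2: subtract -2×row0 = (0, -3, -1, 0, -10)
  row 3: subtract 3×row0 = (0, 0, 1, 9, 16)
step 2: normalize row 1 (÷3) = (0, 1, 1, 2/3, 4/3)
  row 2: subtract -3×row1 = (0, 0, 2, 2, -6)
step 3: normalize row 2 (÷2) = (0, 0, 1, 1, -3)
  row 0: subtract 1×row2 = (1, 0, 0, -3, -1)
  row 1: subtract 1×row2 = (0, 1, 0, -1/3, 13/3)
  row 3: subtract 1×row2 = (0, 0, 0, 8, 19)
step 4: normalize row 3 (÷8) = (0, 0, 0, 1, 19/8)
  row 0: subtract -3×row3 = (1, 0, 0, 0, 49/8)
  row 1: subtract -1/3×row3 = (0, 1, 0, 0, 41/8)
  row 2: subtract 1×row3 = (0, 0, 1, 0, -43/8)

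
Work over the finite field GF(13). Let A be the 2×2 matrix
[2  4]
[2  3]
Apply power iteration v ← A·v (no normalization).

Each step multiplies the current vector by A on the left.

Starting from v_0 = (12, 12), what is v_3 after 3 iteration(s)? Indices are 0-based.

v_0 = (12, 12).
v_1 = A·v_0 = (7, 8).
v_2 = A·v_1 = (7, 12).
v_3 = A·v_2 = (10, 11).

v_3 = (10, 11)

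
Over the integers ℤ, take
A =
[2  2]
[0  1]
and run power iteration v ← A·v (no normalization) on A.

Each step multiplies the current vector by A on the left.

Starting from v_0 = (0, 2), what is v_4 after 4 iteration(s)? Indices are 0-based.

v_4 = (60, 2)

v_0 = (0, 2).
v_1 = A·v_0 = (4, 2).
v_2 = A·v_1 = (12, 2).
v_3 = A·v_2 = (28, 2).
v_4 = A·v_3 = (60, 2).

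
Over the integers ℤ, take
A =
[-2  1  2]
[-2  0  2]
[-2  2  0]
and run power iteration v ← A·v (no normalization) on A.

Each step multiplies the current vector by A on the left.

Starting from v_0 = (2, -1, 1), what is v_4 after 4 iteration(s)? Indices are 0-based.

v_4 = (0, -20, 12)

v_0 = (2, -1, 1).
v_1 = A·v_0 = (-3, -2, -6).
v_2 = A·v_1 = (-8, -6, 2).
v_3 = A·v_2 = (14, 20, 4).
v_4 = A·v_3 = (0, -20, 12).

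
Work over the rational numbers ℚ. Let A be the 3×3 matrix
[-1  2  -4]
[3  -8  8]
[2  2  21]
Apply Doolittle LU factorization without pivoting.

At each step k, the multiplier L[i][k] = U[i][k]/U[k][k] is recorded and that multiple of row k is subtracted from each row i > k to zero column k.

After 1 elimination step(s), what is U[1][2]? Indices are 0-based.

U[1][2] = -4

k=0: U[0][0]=-1
  eliminate (1,0): mult=-3, new row 1: (0, -2, -4); set L[1][0]=-3
  eliminate (2,0): mult=-2, new row 2: (0, 6, 13); set L[2][0]=-2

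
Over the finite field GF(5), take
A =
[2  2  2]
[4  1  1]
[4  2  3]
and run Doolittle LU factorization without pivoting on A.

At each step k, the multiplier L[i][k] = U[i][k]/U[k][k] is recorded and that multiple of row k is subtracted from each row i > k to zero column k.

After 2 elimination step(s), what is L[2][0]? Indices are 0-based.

L[2][0] = 2

k=0: U[0][0]=2
  eliminate (1,0): mult=2, new row 1: (0, 2, 2); set L[1][0]=2
  eliminate (2,0): mult=2, new row 2: (0, 3, 4); set L[2][0]=2
k=1: U[1][1]=2
  eliminate (2,1): mult=4, new row 2: (0, 0, 1); set L[2][1]=4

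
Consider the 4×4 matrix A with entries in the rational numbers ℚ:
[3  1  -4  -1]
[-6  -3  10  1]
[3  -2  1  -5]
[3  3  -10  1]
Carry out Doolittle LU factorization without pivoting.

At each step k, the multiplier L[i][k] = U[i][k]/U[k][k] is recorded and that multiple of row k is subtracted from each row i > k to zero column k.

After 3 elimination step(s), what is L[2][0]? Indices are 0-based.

[col 0] pivot 3
  R1 -= -2*R0 → (0, -1, 2, -1)  (L[1][0] := -2)
  R2 -= 1*R0 → (0, -3, 5, -4)  (L[2][0] := 1)
  R3 -= 1*R0 → (0, 2, -6, 2)  (L[3][0] := 1)
[col 1] pivot -1
  R2 -= 3*R1 → (0, 0, -1, -1)  (L[2][1] := 3)
  R3 -= -2*R1 → (0, 0, -2, 0)  (L[3][1] := -2)
[col 2] pivot -1
  R3 -= 2*R2 → (0, 0, 0, 2)  (L[3][2] := 2)

L[2][0] = 1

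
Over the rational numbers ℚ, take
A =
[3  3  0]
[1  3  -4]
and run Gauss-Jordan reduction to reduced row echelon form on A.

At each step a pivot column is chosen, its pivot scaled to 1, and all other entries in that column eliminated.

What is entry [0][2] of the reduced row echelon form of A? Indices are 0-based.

M[0][2] = 2

pivot(0,0)=3: scale R0 → (1, 1, 0)
  clear (1,0): R1 −= (1)R0 → (0, 2, -4)
pivot(1,1)=2: scale R1 → (0, 1, -2)
  clear (0,1): R0 −= (1)R1 → (1, 0, 2)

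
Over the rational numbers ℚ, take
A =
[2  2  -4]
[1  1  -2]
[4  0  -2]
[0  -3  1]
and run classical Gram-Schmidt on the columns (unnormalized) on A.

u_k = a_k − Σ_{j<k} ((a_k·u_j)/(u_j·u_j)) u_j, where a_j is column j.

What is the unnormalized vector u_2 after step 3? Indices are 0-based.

u_2 = (-336/269, -168/269, 210/269, -280/269)

Step 1: u_0 = a_0 = (2, 1, 4, 0).
Step 2: u_1 = a_1 − (5/21)·u_0 = (32/21, 16/21, -20/21, -3).
Step 3: u_2 = a_2 − (-6/7)·u_0 − (-183/269)·u_1 = (-336/269, -168/269, 210/269, -280/269).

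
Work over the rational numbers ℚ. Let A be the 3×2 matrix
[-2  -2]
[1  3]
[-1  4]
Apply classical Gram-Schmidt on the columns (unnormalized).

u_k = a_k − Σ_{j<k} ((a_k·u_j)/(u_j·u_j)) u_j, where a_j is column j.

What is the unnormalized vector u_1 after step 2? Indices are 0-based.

Step 1: u_0 = a_0 = (-2, 1, -1).
Step 2: u_1 = a_1 − (1/2)·u_0 = (-1, 5/2, 9/2).

u_1 = (-1, 5/2, 9/2)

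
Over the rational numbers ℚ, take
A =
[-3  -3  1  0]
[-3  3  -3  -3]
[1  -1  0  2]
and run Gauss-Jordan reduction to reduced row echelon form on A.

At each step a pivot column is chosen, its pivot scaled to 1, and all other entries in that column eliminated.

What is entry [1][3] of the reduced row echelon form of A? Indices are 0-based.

pivot(0,0)=-3: scale R0 → (1, 1, -1/3, 0)
  clear (1,0): R1 −= (-3)R0 → (0, 6, -4, -3)
  clear (2,0): R2 −= (1)R0 → (0, -2, 1/3, 2)
pivot(1,1)=6: scale R1 → (0, 1, -2/3, -1/2)
  clear (0,1): R0 −= (1)R1 → (1, 0, 1/3, 1/2)
  clear (2,1): R2 −= (-2)R1 → (0, 0, -1, 1)
pivot(2,2)=-1: scale R2 → (0, 0, 1, -1)
  clear (0,2): R0 −= (1/3)R2 → (1, 0, 0, 5/6)
  clear (1,2): R1 −= (-2/3)R2 → (0, 1, 0, -7/6)

M[1][3] = -7/6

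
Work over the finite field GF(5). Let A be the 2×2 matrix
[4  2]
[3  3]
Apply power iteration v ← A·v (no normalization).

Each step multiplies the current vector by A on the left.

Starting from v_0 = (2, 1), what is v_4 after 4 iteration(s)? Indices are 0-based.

v_0 = (2, 1).
v_1 = A·v_0 = (0, 4).
v_2 = A·v_1 = (3, 2).
v_3 = A·v_2 = (1, 0).
v_4 = A·v_3 = (4, 3).

v_4 = (4, 3)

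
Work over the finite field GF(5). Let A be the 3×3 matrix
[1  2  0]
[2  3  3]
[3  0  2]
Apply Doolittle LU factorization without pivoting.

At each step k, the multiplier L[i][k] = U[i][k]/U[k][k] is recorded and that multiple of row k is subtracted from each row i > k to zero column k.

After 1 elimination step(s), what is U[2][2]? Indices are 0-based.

U[2][2] = 2

[col 0] pivot 1
  R1 -= 2*R0 → (0, 4, 3)  (L[1][0] := 2)
  R2 -= 3*R0 → (0, 4, 2)  (L[2][0] := 3)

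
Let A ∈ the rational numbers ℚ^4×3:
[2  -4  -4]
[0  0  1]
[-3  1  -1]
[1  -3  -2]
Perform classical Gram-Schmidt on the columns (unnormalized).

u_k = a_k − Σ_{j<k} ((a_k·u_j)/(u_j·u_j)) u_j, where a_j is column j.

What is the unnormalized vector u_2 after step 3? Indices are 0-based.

Step 1: u_0 = a_0 = (2, 0, -3, 1).
Step 2: u_1 = a_1 − (-1)·u_0 = (-2, 0, -2, -2).
Step 3: u_2 = a_2 − (-1/2)·u_0 − (7/6)·u_1 = (-2/3, 1, -1/6, 5/6).

u_2 = (-2/3, 1, -1/6, 5/6)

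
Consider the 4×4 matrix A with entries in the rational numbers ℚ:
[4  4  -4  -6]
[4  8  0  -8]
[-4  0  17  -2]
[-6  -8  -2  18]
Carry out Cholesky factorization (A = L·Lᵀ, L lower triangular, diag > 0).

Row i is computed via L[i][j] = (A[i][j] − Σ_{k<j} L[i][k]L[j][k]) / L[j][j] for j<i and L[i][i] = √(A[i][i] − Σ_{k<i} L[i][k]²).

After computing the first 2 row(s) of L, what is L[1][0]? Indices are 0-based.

Step 1: L[0][0] = √(4) = 2.
  L[1][0] = (4) / L[0][0] = 2.
Step 2: L[1][1] = √(4) = 2.

L[1][0] = 2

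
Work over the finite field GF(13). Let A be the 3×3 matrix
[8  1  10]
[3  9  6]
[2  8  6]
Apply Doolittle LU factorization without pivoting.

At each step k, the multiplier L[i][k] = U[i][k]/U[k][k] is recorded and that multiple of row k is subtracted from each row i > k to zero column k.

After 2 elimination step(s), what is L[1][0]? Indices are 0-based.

L[1][0] = 2

k=0: U[0][0]=8
  eliminate (1,0): mult=2, new row 1: (0, 7, 12); set L[1][0]=2
  eliminate (2,0): mult=10, new row 2: (0, 11, 10); set L[2][0]=10
k=1: U[1][1]=7
  eliminate (2,1): mult=9, new row 2: (0, 0, 6); set L[2][1]=9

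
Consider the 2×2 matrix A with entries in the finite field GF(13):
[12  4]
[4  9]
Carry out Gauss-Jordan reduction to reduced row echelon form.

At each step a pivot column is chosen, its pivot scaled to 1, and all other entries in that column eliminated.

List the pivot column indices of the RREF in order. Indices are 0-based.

step 1: normalize row 0 (÷12) = (1, 9)
  row 1: subtract 4×row0 = (0, 12)
step 2: normalize row 1 (÷12) = (0, 1)
  row 0: subtract 9×row1 = (1, 0)

pivot columns: 0, 1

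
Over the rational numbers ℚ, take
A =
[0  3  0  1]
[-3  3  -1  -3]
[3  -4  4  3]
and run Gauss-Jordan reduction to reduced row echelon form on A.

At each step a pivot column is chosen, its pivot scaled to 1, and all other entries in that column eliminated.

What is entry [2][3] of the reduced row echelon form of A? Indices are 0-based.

pivot(0,0): swap R0↔R1
pivot(0,0)=-3: scale R0 → (1, -1, 1/3, 1)
  clear (2,0): R2 −= (3)R0 → (0, -1, 3, 0)
pivot(1,1)=3: scale R1 → (0, 1, 0, 1/3)
  clear (0,1): R0 −= (-1)R1 → (1, 0, 1/3, 4/3)
  clear (2,1): R2 −= (-1)R1 → (0, 0, 3, 1/3)
pivot(2,2)=3: scale R2 → (0, 0, 1, 1/9)
  clear (0,2): R0 −= (1/3)R2 → (1, 0, 0, 35/27)

M[2][3] = 1/9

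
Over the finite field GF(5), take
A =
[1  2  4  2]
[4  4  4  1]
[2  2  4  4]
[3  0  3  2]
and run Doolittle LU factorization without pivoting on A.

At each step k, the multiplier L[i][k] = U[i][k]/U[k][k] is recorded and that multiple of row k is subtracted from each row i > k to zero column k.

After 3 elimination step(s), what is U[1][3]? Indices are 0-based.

Step 1: pivot at (0,0) is 1.
  row1 ← row1 − (4)·row0  ⇒  L[1][0]=4, U row1=(0, 1, 3, 3)
  row2 ← row2 − (2)·row0  ⇒  L[2][0]=2, U row2=(0, 3, 1, 0)
  row3 ← row3 − (3)·row0  ⇒  L[3][0]=3, U row3=(0, 4, 1, 1)
Step 2: pivot at (1,1) is 1.
  row2 ← row2 − (3)·row1  ⇒  L[2][1]=3, U row2=(0, 0, 2, 1)
  row3 ← row3 − (4)·row1  ⇒  L[3][1]=4, U row3=(0, 0, 4, 4)
Step 3: pivot at (2,2) is 2.
  row3 ← row3 − (2)·row2  ⇒  L[3][2]=2, U row3=(0, 0, 0, 2)

U[1][3] = 3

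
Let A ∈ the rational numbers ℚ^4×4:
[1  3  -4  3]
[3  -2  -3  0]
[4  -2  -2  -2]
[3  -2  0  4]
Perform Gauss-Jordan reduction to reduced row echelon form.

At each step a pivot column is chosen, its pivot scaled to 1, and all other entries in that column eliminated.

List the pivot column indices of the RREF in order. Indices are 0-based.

step 1: normalize row 0 (÷1) = (1, 3, -4, 3)
  row 1: subtract 3×row0 = (0, -11, 9, -9)
  row 2: subtract 4×row0 = (0, -14, 14, -14)
  row 3: subtract 3×row0 = (0, -11, 12, -5)
step 2: normalize row 1 (÷-11) = (0, 1, -9/11, 9/11)
  row 0: subtract 3×row1 = (1, 0, -17/11, 6/11)
  row 2: subtract -14×row1 = (0, 0, 28/11, -28/11)
  row 3: subtract -11×row1 = (0, 0, 3, 4)
step 3: normalize row 2 (÷28/11) = (0, 0, 1, -1)
  row 0: subtract -17/11×row2 = (1, 0, 0, -1)
  row 1: subtract -9/11×row2 = (0, 1, 0, 0)
  row 3: subtract 3×row2 = (0, 0, 0, 7)
step 4: normalize row 3 (÷7) = (0, 0, 0, 1)
  row 0: subtract -1×row3 = (1, 0, 0, 0)
  row 2: subtract -1×row3 = (0, 0, 1, 0)

pivot columns: 0, 1, 2, 3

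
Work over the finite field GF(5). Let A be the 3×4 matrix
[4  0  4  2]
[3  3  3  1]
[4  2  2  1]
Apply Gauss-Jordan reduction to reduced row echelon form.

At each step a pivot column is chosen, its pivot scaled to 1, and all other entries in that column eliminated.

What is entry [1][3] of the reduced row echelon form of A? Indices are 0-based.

M[1][3] = 4

[1] R0 /= 4  ⇒  (1, 0, 1, 3)
     R1 -= 3·R0  ⇒  (0, 3, 0, 2)
     R2 -= 4·R0  ⇒  (0, 2, 3, 4)
[2] R1 /= 3  ⇒  (0, 1, 0, 4)
     R2 -= 2·R1  ⇒  (0, 0, 3, 1)
[3] R2 /= 3  ⇒  (0, 0, 1, 2)
     R0 -= 1·R2  ⇒  (1, 0, 0, 1)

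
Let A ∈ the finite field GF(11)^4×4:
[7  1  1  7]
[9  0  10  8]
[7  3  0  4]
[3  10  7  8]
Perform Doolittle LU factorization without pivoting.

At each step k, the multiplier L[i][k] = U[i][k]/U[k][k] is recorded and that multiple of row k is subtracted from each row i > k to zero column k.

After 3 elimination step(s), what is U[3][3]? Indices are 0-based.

U[3][3] = 8

k=0: U[0][0]=7
  eliminate (1,0): mult=6, new row 1: (0, 5, 4, 10); set L[1][0]=6
  eliminate (2,0): mult=1, new row 2: (0, 2, 10, 8); set L[2][0]=1
  eliminate (3,0): mult=2, new row 3: (0, 8, 5, 5); set L[3][0]=2
k=1: U[1][1]=5
  eliminate (2,1): mult=7, new row 2: (0, 0, 4, 4); set L[2][1]=7
  eliminate (3,1): mult=6, new row 3: (0, 0, 3, 0); set L[3][1]=6
k=2: U[2][2]=4
  eliminate (3,2): mult=9, new row 3: (0, 0, 0, 8); set L[3][2]=9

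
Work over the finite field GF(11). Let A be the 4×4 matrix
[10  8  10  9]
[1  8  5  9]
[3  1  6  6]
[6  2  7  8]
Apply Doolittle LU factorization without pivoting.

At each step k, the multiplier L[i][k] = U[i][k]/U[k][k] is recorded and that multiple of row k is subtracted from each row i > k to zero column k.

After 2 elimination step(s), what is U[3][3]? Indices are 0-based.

U[3][3] = 3

[col 0] pivot 10
  R1 -= 10*R0 → (0, 5, 4, 7)  (L[1][0] := 10)
  R2 -= 8*R0 → (0, 3, 3, 0)  (L[2][0] := 8)
  R3 -= 5*R0 → (0, 6, 1, 7)  (L[3][0] := 5)
[col 1] pivot 5
  R2 -= 5*R1 → (0, 0, 5, 9)  (L[2][1] := 5)
  R3 -= 10*R1 → (0, 0, 5, 3)  (L[3][1] := 10)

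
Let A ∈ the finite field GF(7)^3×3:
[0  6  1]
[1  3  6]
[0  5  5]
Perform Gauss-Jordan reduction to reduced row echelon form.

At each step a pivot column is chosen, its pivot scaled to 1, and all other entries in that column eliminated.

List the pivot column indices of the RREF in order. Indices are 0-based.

pivot(0,0): swap R0↔R1
pivot(0,0)=1: scale R0 → (1, 3, 6)
pivot(1,1)=6: scale R1 → (0, 1, 6)
  clear (0,1): R0 −= (3)R1 → (1, 0, 2)
  clear (2,1): R2 −= (5)R1 → (0, 0, 3)
pivot(2,2)=3: scale R2 → (0, 0, 1)
  clear (0,2): R0 −= (2)R2 → (1, 0, 0)
  clear (1,2): R1 −= (6)R2 → (0, 1, 0)

pivot columns: 0, 1, 2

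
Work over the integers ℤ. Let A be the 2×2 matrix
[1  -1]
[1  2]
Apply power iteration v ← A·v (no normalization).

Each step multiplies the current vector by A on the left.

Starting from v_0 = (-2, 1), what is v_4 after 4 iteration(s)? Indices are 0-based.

v_0 = (-2, 1).
v_1 = A·v_0 = (-3, 0).
v_2 = A·v_1 = (-3, -3).
v_3 = A·v_2 = (0, -9).
v_4 = A·v_3 = (9, -18).

v_4 = (9, -18)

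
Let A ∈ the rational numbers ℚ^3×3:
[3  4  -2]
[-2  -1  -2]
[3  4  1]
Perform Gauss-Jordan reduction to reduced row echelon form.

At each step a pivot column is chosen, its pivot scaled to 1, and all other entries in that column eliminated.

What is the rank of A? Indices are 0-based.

rank = 3

[1] R0 /= 3  ⇒  (1, 4/3, -2/3)
     R1 -= -2·R0  ⇒  (0, 5/3, -10/3)
     R2 -= 3·R0  ⇒  (0, 0, 3)
[2] R1 /= 5/3  ⇒  (0, 1, -2)
     R0 -= 4/3·R1  ⇒  (1, 0, 2)
[3] R2 /= 3  ⇒  (0, 0, 1)
     R0 -= 2·R2  ⇒  (1, 0, 0)
     R1 -= -2·R2  ⇒  (0, 1, 0)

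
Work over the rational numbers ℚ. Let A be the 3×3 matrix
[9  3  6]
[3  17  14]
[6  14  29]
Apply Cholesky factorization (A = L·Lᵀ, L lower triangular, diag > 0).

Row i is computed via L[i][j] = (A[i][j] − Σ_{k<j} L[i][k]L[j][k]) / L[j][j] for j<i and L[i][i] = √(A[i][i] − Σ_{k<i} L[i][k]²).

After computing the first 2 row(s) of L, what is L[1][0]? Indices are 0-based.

Step 1: L[0][0] = √(9) = 3.
  L[1][0] = (3) / L[0][0] = 1.
Step 2: L[1][1] = √(16) = 4.

L[1][0] = 1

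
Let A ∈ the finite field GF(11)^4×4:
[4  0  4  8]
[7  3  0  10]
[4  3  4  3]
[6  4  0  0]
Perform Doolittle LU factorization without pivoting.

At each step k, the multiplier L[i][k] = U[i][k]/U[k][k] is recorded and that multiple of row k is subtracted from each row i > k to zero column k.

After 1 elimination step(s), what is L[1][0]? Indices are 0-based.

L[1][0] = 10

Step 1: pivot at (0,0) is 4.
  row1 ← row1 − (10)·row0  ⇒  L[1][0]=10, U row1=(0, 3, 4, 7)
  row2 ← row2 − (1)·row0  ⇒  L[2][0]=1, U row2=(0, 3, 0, 6)
  row3 ← row3 − (7)·row0  ⇒  L[3][0]=7, U row3=(0, 4, 5, 10)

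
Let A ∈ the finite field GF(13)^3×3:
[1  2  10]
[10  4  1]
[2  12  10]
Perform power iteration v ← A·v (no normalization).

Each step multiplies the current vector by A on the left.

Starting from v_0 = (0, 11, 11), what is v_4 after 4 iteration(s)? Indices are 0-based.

v_4 = (5, 0, 12)

v_0 = (0, 11, 11).
v_1 = A·v_0 = (2, 3, 8).
v_2 = A·v_1 = (10, 1, 3).
v_3 = A·v_2 = (3, 3, 10).
v_4 = A·v_3 = (5, 0, 12).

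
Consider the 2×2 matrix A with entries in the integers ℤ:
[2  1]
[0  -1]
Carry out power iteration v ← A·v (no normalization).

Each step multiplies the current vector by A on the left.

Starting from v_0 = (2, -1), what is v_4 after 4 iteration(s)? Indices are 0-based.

v_4 = (27, -1)

v_0 = (2, -1).
v_1 = A·v_0 = (3, 1).
v_2 = A·v_1 = (7, -1).
v_3 = A·v_2 = (13, 1).
v_4 = A·v_3 = (27, -1).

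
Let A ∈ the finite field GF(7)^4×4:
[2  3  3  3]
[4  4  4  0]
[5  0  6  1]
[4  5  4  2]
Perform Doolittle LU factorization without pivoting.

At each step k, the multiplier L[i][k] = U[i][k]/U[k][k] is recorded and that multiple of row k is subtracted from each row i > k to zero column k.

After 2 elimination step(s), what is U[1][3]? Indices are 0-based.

k=0: U[0][0]=2
  eliminate (1,0): mult=2, new row 1: (0, 5, 5, 1); set L[1][0]=2
  eliminate (2,0): mult=6, new row 2: (0, 3, 2, 4); set L[2][0]=6
  eliminate (3,0): mult=2, new row 3: (0, 6, 5, 3); set L[3][0]=2
k=1: U[1][1]=5
  eliminate (2,1): mult=2, new row 2: (0, 0, 6, 2); set L[2][1]=2
  eliminate (3,1): mult=4, new row 3: (0, 0, 6, 6); set L[3][1]=4

U[1][3] = 1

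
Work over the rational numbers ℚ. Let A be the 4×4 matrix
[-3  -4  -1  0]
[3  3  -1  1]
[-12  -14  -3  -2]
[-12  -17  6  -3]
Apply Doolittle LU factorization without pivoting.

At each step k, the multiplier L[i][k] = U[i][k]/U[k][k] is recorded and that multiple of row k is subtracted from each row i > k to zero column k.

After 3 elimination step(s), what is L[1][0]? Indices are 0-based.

L[1][0] = -1

[col 0] pivot -3
  R1 -= -1*R0 → (0, -1, -2, 1)  (L[1][0] := -1)
  R2 -= 4*R0 → (0, 2, 1, -2)  (L[2][0] := 4)
  R3 -= 4*R0 → (0, -1, 10, -3)  (L[3][0] := 4)
[col 1] pivot -1
  R2 -= -2*R1 → (0, 0, -3, 0)  (L[2][1] := -2)
  R3 -= 1*R1 → (0, 0, 12, -4)  (L[3][1] := 1)
[col 2] pivot -3
  R3 -= -4*R2 → (0, 0, 0, -4)  (L[3][2] := -4)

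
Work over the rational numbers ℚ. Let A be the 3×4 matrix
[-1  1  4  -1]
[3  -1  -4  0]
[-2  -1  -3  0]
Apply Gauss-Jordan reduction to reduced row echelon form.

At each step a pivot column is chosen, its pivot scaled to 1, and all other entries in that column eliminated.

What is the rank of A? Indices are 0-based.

rank = 3

step 1: normalize row 0 (÷-1) = (1, -1, -4, 1)
  row 1: subtract 3×row0 = (0, 2, 8, -3)
  row 2: subtract -2×row0 = (0, -3, -11, 2)
step 2: normalize row 1 (÷2) = (0, 1, 4, -3/2)
  row 0: subtract -1×row1 = (1, 0, 0, -1/2)
  row 2: subtract -3×row1 = (0, 0, 1, -5/2)
step 3: normalize row 2 (÷1) = (0, 0, 1, -5/2)
  row 1: subtract 4×row2 = (0, 1, 0, 17/2)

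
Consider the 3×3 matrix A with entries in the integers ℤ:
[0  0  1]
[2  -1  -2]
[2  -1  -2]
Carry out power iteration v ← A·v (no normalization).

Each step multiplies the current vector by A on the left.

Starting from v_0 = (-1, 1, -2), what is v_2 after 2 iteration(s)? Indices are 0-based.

v_2 = (1, -7, -7)

v_0 = (-1, 1, -2).
v_1 = A·v_0 = (-2, 1, 1).
v_2 = A·v_1 = (1, -7, -7).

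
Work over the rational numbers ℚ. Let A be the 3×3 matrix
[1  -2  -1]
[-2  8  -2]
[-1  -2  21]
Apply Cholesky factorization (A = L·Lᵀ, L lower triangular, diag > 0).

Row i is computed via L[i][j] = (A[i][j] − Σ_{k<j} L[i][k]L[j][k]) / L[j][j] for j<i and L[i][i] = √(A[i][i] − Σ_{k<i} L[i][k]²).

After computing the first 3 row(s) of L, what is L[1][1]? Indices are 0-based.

Step 1: L[0][0] = √(1) = 1.
  L[1][0] = (-2) / L[0][0] = -2.
Step 2: L[1][1] = √(4) = 2.
  L[2][0] = (-1) / L[0][0] = -1.
  L[2][1] = (-4) / L[1][1] = -2.
Step 3: L[2][2] = √(16) = 4.

L[1][1] = 2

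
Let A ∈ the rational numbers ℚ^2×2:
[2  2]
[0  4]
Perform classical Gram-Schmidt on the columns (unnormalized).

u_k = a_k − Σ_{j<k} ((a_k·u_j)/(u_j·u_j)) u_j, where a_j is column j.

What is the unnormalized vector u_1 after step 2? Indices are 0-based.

u_1 = (0, 4)

Step 1: u_0 = a_0 = (2, 0).
Step 2: u_1 = a_1 − (1)·u_0 = (0, 4).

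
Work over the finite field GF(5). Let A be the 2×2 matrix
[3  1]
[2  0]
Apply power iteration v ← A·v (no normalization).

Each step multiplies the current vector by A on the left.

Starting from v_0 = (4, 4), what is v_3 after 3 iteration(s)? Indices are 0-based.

v_0 = (4, 4).
v_1 = A·v_0 = (1, 3).
v_2 = A·v_1 = (1, 2).
v_3 = A·v_2 = (0, 2).

v_3 = (0, 2)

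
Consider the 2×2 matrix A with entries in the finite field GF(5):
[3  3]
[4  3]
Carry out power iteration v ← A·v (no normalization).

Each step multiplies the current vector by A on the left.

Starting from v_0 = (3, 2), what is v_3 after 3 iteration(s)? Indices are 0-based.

v_3 = (4, 3)

v_0 = (3, 2).
v_1 = A·v_0 = (0, 3).
v_2 = A·v_1 = (4, 4).
v_3 = A·v_2 = (4, 3).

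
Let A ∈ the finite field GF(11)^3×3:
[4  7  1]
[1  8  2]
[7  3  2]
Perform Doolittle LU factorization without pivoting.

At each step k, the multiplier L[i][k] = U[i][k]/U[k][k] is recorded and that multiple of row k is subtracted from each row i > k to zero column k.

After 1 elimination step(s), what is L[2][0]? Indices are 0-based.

Step 1: pivot at (0,0) is 4.
  row1 ← row1 − (3)·row0  ⇒  L[1][0]=3, U row1=(0, 9, 10)
  row2 ← row2 − (10)·row0  ⇒  L[2][0]=10, U row2=(0, 10, 3)

L[2][0] = 10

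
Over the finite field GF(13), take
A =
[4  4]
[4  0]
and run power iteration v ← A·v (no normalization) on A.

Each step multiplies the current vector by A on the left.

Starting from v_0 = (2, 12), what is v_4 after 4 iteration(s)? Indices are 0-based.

v_0 = (2, 12).
v_1 = A·v_0 = (4, 8).
v_2 = A·v_1 = (9, 3).
v_3 = A·v_2 = (9, 10).
v_4 = A·v_3 = (11, 10).

v_4 = (11, 10)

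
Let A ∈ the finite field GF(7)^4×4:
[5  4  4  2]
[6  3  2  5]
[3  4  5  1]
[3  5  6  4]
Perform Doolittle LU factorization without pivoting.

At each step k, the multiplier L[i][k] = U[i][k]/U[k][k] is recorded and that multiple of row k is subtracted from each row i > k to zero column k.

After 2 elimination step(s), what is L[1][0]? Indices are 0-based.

Step 1: pivot at (0,0) is 5.
  row1 ← row1 − (4)·row0  ⇒  L[1][0]=4, U row1=(0, 1, 0, 4)
  row2 ← row2 − (2)·row0  ⇒  L[2][0]=2, U row2=(0, 3, 4, 4)
  row3 ← row3 − (2)·row0  ⇒  L[3][0]=2, U row3=(0, 4, 5, 0)
Step 2: pivot at (1,1) is 1.
  row2 ← row2 − (3)·row1  ⇒  L[2][1]=3, U row2=(0, 0, 4, 6)
  row3 ← row3 − (4)·row1  ⇒  L[3][1]=4, U row3=(0, 0, 5, 5)

L[1][0] = 4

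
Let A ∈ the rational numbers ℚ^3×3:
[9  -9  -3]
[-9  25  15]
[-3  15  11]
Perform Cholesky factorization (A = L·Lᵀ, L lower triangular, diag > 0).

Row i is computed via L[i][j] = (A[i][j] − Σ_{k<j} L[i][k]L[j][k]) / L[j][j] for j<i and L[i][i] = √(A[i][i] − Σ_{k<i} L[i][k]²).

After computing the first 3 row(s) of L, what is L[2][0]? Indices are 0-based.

L[2][0] = -1

Step 1: L[0][0] = √(9) = 3.
  L[1][0] = (-9) / L[0][0] = -3.
Step 2: L[1][1] = √(16) = 4.
  L[2][0] = (-3) / L[0][0] = -1.
  L[2][1] = (12) / L[1][1] = 3.
Step 3: L[2][2] = √(1) = 1.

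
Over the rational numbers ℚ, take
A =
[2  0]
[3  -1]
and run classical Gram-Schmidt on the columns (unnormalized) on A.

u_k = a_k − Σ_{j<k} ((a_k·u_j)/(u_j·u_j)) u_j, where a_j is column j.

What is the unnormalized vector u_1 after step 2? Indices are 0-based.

Step 1: u_0 = a_0 = (2, 3).
Step 2: u_1 = a_1 − (-3/13)·u_0 = (6/13, -4/13).

u_1 = (6/13, -4/13)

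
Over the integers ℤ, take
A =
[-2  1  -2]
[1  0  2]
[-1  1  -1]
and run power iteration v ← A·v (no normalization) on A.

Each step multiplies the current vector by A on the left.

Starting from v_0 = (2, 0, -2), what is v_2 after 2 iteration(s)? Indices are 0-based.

v_0 = (2, 0, -2).
v_1 = A·v_0 = (0, -2, 0).
v_2 = A·v_1 = (-2, 0, -2).

v_2 = (-2, 0, -2)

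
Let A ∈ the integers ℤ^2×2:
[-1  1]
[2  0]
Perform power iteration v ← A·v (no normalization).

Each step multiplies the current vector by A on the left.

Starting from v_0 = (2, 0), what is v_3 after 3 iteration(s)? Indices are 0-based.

v_0 = (2, 0).
v_1 = A·v_0 = (-2, 4).
v_2 = A·v_1 = (6, -4).
v_3 = A·v_2 = (-10, 12).

v_3 = (-10, 12)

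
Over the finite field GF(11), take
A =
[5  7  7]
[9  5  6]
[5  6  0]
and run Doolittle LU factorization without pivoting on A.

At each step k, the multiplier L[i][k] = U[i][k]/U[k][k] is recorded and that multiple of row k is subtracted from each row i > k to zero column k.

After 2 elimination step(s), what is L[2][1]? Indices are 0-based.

L[2][1] = 1

k=0: U[0][0]=5
  eliminate (1,0): mult=4, new row 1: (0, 10, 0); set L[1][0]=4
  eliminate (2,0): mult=1, new row 2: (0, 10, 4); set L[2][0]=1
k=1: U[1][1]=10
  eliminate (2,1): mult=1, new row 2: (0, 0, 4); set L[2][1]=1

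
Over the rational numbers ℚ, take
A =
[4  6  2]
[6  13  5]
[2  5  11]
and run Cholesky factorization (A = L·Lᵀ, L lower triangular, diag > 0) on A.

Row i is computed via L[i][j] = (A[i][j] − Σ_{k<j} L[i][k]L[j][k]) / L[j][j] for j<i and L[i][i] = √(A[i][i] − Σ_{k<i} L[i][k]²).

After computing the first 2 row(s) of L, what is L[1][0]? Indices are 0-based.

L[1][0] = 3

Step 1: L[0][0] = √(4) = 2.
  L[1][0] = (6) / L[0][0] = 3.
Step 2: L[1][1] = √(4) = 2.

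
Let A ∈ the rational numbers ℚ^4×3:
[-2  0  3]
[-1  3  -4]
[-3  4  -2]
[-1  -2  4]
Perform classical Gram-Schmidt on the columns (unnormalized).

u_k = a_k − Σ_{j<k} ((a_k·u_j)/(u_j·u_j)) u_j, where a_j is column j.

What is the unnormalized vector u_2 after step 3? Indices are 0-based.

Step 1: u_0 = a_0 = (-2, -1, -3, -1).
Step 2: u_1 = a_1 − (-13/15)·u_0 = (-26/15, 32/15, 7/5, -43/15).
Step 3: u_2 = a_2 − (0)·u_0 − (-30/19)·u_1 = (5/19, -12/19, 4/19, -10/19).

u_2 = (5/19, -12/19, 4/19, -10/19)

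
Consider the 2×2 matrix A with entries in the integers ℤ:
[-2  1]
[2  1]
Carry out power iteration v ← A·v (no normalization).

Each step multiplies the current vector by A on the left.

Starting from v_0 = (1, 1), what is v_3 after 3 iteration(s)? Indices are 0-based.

v_3 = (-9, 11)

v_0 = (1, 1).
v_1 = A·v_0 = (-1, 3).
v_2 = A·v_1 = (5, 1).
v_3 = A·v_2 = (-9, 11).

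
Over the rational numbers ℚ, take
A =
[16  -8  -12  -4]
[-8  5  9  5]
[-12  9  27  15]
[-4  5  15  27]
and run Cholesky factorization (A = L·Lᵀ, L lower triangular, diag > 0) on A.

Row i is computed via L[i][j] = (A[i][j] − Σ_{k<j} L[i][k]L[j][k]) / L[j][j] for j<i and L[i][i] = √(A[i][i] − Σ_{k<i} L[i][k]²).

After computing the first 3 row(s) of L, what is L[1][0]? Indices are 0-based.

L[1][0] = -2

Step 1: L[0][0] = √(16) = 4.
  L[1][0] = (-8) / L[0][0] = -2.
Step 2: L[1][1] = √(1) = 1.
  L[2][0] = (-12) / L[0][0] = -3.
  L[2][1] = (3) / L[1][1] = 3.
Step 3: L[2][2] = √(9) = 3.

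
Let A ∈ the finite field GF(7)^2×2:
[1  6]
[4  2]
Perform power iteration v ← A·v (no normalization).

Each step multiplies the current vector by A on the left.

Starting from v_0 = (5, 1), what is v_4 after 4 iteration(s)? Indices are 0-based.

v_4 = (0, 1)

v_0 = (5, 1).
v_1 = A·v_0 = (4, 1).
v_2 = A·v_1 = (3, 4).
v_3 = A·v_2 = (6, 6).
v_4 = A·v_3 = (0, 1).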